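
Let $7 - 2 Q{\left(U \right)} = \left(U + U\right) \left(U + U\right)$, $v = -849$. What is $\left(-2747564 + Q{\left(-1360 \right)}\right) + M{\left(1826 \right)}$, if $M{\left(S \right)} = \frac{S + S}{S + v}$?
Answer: $- \frac{12596962713}{1954} \approx -6.4468 \cdot 10^{6}$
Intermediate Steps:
$M{\left(S \right)} = \frac{2 S}{-849 + S}$ ($M{\left(S \right)} = \frac{S + S}{S - 849} = \frac{2 S}{-849 + S}$)
$Q{\left(U \right)} = \frac{7}{2} - 2 U^{2}$ ($Q{\left(U \right)} = \frac{7}{2} - \frac{\left(U + U\right) \left(U + U\right)}{2} = \frac{7}{2} - \frac{2 U 2 U}{2} = \frac{7}{2} - \frac{4 U^{2}}{2} = \frac{7}{2} - 2 U^{2}$)
$\left(-2747564 + Q{\left(-1360 \right)}\right) + M{\left(1826 \right)} = \left(-2747564 + \left(\frac{7}{2} - 2 \left(-1360\right)^{2}\right)\right) + 2 \cdot 1826 \frac{1}{-849 + 1826} = \left(-2747564 + \left(\frac{7}{2} - 3699200\right)\right) + 2 \cdot 1826 \cdot \frac{1}{977} = \left(-2747564 - \frac{7398393}{2}\right) + \frac{3652}{977} = - \frac{12893521}{2} + \frac{3652}{977} = - \frac{12596962713}{1954}$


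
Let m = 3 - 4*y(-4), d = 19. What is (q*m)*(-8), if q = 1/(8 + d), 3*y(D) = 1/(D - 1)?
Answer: -392/405 ≈ -0.96790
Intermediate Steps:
y(D) = 1/(3*(-1 + D)) (y(D) = 1/(3*(D - 1)) = 1/(3*(-1 + D)))
q = 1/27 (q = 1/(8 + 19) = 1/27 ≈ 0.037037)
m = 49/15 (m = 3 - 4/(3*(-1 - 4)) = 3 - 4/(3*(-5)) = 3 - 4*(-1)/(3*5) = 3 - 4*(-1/15) = 3 + 4/15 = 49/15 ≈ 3.2667)
(q*m)*(-8) = ((1/27)*(49/15))*(-8) = (49/405)*(-8) = -392/405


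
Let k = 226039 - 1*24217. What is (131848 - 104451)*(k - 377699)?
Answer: -4818502169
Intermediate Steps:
k = 201822 (k = 226039 - 24217 = 201822)
(131848 - 104451)*(k - 377699) = (131848 - 104451)*(201822 - 377699) = 27397*(-175877) = -4818502169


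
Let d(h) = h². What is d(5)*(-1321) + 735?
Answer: -32290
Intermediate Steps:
d(5)*(-1321) + 735 = 5²*(-1321) + 735 = 25*(-1321) + 735 = -33025 + 735 = -32290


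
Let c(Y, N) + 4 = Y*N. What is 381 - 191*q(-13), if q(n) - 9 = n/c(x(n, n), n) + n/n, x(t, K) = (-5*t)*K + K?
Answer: -17045867/11150 ≈ -1528.8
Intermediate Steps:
x(t, K) = K - 5*K*t (x(t, K) = -5*K*t + K = K - 5*K*t)
c(Y, N) = -4 + N*Y (c(Y, N) = -4 + Y*N = -4 + N*Y)
q(n) = 10 + n/(-4 + n**2*(1 - 5*n)) (q(n) = 9 + (n/(-4 + n*(n*(1 - 5*n))) + n/n) = 9 + (n/(-4 + n**2*(1 - 5*n)) + 1) = 9 + (1 + n/(-4 + n**2*(1 - 5*n))) = 10 + n/(-4 + n**2*(1 - 5*n)))
381 - 191*q(-13) = 381 - 191*(10 - 1*(-13)/(4 + (-13)**2*(-1 + 5*(-13)))) = 381 - 191*(10 - 1*(-13)/(4 + 169*(-1 - 65))) = 381 - 191*(10 - 1*(-13)/(4 + 169*(-66))) = 381 - 191*(10 - 1*(-13)/(4 - 11154)) = 381 - 191*(10 - 1*(-13)/(-11150)) = 381 - 191*(10 - 1*(-13)*(-1/11150)) = 381 - 191*(10 - 13/11150) = 381 - 191*111487/11150 = 381 - 21294017/11150 = -17045867/11150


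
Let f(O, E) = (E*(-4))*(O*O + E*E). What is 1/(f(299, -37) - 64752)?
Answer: 1/13369208 ≈ 7.4799e-8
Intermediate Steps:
f(O, E) = -4*E*(E**2 + O**2) (f(O, E) = (-4*E)*(O**2 + E**2) = (-4*E)*(E**2 + O**2) = -4*E*(E**2 + O**2))
1/(f(299, -37) - 64752) = 1/(-4*(-37)*((-37)**2 + 299**2) - 64752) = 1/(-4*(-37)*(1369 + 89401) - 64752) = 1/(-4*(-37)*90770 - 64752) = 1/(13433960 - 64752) = 1/13369208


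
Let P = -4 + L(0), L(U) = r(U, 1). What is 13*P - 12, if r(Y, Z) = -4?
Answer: -116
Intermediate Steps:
L(U) = -4
P = -8 (P = -4 - 4 = -8)
13*P - 12 = 13*(-8) - 12 = -104 - 12 = -116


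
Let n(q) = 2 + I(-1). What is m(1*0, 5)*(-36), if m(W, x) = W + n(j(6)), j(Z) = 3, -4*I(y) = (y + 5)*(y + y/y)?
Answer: -72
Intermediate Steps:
I(y) = -(1 + y)*(5 + y)/4 (I(y) = -(y + 5)*(y + y/y)/4 = -(5 + y)*(y + 1)/4 = -(5 + y)*(1 + y)/4 = -(1 + y)*(5 + y)/4)
n(q) = 2 (n(q) = 2 + (-5/4 - 3/2*(-1) - ¼*(-1)²) = 2 + (-5/4 + 3/2 - ¼*1) = 2 + (-5/4 + 3/2 - ¼) = 2 + 0 = 2)
m(W, x) = 2 + W (m(W, x) = W + 2 = 2 + W)
m(1*0, 5)*(-36) = (2 + 1*0)*(-36) = (2 + 0)*(-36) = 2*(-36) = -72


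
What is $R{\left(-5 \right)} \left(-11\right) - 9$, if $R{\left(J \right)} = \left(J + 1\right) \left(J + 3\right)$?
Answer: $-97$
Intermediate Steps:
$R{\left(J \right)} = \left(1 + J\right) \left(3 + J\right)$
$R{\left(-5 \right)} \left(-11\right) - 9 = \left(3 + \left(-5\right)^{2} + 4 \left(-5\right)\right) \left(-11\right) - 9 = \left(3 + 25 - 20\right) \left(-11\right) - 9 = 8 \left(-11\right) - 9 = -88 - 9 = -97$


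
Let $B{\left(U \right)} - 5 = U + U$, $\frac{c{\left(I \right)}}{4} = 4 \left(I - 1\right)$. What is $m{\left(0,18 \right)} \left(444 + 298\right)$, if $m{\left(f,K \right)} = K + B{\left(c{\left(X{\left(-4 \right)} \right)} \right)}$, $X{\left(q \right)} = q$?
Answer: $-101654$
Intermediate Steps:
$c{\left(I \right)} = -16 + 16 I$ ($c{\left(I \right)} = 4 \cdot 4 \left(I - 1\right) = 4 \cdot 4 \left(-1 + I\right) = 4 \left(-4 + 4 I\right) = -16 + 16 I$)
$B{\left(U \right)} = 5 + 2 U$ ($B{\left(U \right)} = 5 + \left(U + U\right) = 5 + 2 U$)
$m{\left(f,K \right)} = -155 + K$ ($m{\left(f,K \right)} = K + \left(5 + 2 \left(-16 + 16 \left(-4\right)\right)\right) = K + \left(5 + 2 \left(-16 - 64\right)\right) = K + \left(5 + 2 \left(-80\right)\right) = K + \left(5 - 160\right) = K - 155 = -155 + K$)
$m{\left(0,18 \right)} \left(444 + 298\right) = \left(-155 + 18\right) \left(444 + 298\right) = \left(-137\right) 742 = -101654$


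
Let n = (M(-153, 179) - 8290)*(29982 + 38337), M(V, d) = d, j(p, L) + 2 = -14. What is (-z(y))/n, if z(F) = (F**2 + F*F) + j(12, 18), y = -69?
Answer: 9506/554135409 ≈ 1.7155e-5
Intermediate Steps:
j(p, L) = -16 (j(p, L) = -2 - 14 = -16)
n = -554135409 (n = (179 - 8290)*(29982 + 38337) = -8111*68319 = -554135409)
z(F) = -16 + 2*F**2 (z(F) = (F**2 + F*F) - 16 = (F**2 + F**2) - 16 = 2*F**2 - 16 = -16 + 2*F**2)
(-z(y))/n = -(-16 + 2*(-69)**2)/(-554135409) = -(-16 + 2*4761)*(-1/554135409) = -(-16 + 9522)*(-1/554135409) = -1*9506*(-1/554135409) = -9506*(-1/554135409) = 9506/554135409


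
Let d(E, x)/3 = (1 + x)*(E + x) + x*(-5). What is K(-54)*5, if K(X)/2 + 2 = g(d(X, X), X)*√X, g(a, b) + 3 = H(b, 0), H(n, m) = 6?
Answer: -20 + 90*I*√6 ≈ -20.0 + 220.45*I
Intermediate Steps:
d(E, x) = -15*x + 3*(1 + x)*(E + x) (d(E, x) = 3*((1 + x)*(E + x) + x*(-5)) = 3*((1 + x)*(E + x) - 5*x) = 3*(-5*x + (1 + x)*(E + x)) = -15*x + 3*(1 + x)*(E + x))
g(a, b) = 3 (g(a, b) = -3 + 6 = 3)
K(X) = -4 + 6*√X (K(X) = -4 + 2*(3*√X) = -4 + 6*√X)
K(-54)*5 = (-4 + 6*√(-54))*5 = (-4 + 6*(3*I*√6))*5 = (-4 + 18*I*√6)*5 = -20 + 90*I*√6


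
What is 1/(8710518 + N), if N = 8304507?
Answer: 1/17015025 ≈ 5.8772e-8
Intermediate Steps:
1/(8710518 + N) = 1/(8710518 + 8304507) = 1/17015025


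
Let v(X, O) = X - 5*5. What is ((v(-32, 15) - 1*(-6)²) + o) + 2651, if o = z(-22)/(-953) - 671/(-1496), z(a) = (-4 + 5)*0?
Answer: 347949/136 ≈ 2558.4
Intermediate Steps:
v(X, O) = -25 + X (v(X, O) = X - 25 = -25 + X)
z(a) = 0 (z(a) = 1*0 = 0)
o = 61/136 (o = 0/(-953) - 671/(-1496) = 0*(-1/953) - 671*(-1/1496) = 0 + 61/136 = 61/136 ≈ 0.44853)
((v(-32, 15) - 1*(-6)²) + o) + 2651 = (((-25 - 32) - 1*(-6)²) + 61/136) + 2651 = ((-57 - 1*36) + 61/136) + 2651 = ((-57 - 36) + 61/136) + 2651 = (-93 + 61/136) + 2651 = -12587/136 + 2651 = 347949/136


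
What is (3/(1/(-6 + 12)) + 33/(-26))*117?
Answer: 3915/2 ≈ 1957.5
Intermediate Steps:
(3/(1/(-6 + 12)) + 33/(-26))*117 = (3/(1/6) + 33*(-1/26))*117 = (3/(⅙) - 33/26)*117 = (3*6 - 33/26)*117 = (18 - 33/26)*117 = (435/26)*117 = 3915/2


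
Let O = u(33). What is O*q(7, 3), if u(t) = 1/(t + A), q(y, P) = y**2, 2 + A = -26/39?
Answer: 21/13 ≈ 1.6154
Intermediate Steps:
A = -8/3 (A = -2 - 26/39 = -2 - 26*1/39 = -2 - 2/3 = -8/3 ≈ -2.6667)
u(t) = 1/(-8/3 + t) (u(t) = 1/(t - 8/3) = 1/(-8/3 + t))
O = 3/91 (O = 3/(-8 + 3*33) = 3/(-8 + 99) = 3/91 ≈ 0.032967)
O*q(7, 3) = (3/91)*7**2 = (3/91)*49 = 21/13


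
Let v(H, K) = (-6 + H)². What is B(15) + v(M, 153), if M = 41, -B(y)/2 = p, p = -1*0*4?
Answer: 1225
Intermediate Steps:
p = 0 (p = 0*4 = 0)
B(y) = 0 (B(y) = -2*0 = 0)
B(15) + v(M, 153) = 0 + (-6 + 41)² = 0 + 35² = 0 + 1225 = 1225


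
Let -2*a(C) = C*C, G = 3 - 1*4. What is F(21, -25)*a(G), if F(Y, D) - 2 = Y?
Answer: -23/2 ≈ -11.500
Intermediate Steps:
F(Y, D) = 2 + Y
G = -1 (G = 3 - 4 = -1)
a(C) = -C²/2 (a(C) = -C*C/2 = -C²/2)
F(21, -25)*a(G) = (2 + 21)*(-½*(-1)²) = 23*(-½*1) = 23*(-½) = -23/2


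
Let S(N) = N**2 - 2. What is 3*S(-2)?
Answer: 6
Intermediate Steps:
S(N) = -2 + N**2
3*S(-2) = 3*(-2 + (-2)**2) = 3*(-2 + 4) = 3*2 = 6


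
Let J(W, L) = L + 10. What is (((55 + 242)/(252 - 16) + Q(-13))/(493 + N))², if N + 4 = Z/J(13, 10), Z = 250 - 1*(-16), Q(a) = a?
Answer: 191961025/351309885796 ≈ 0.00054642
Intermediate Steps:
J(W, L) = 10 + L
Z = 266 (Z = 250 + 16 = 266)
N = 93/10 (N = -4 + 266/(10 + 10) = -4 + 266/20 = -4 + 266*(1/20) = -4 + 133/10 = 93/10 ≈ 9.3000)
(((55 + 242)/(252 - 16) + Q(-13))/(493 + N))² = (((55 + 242)/(252 - 16) - 13)/(493 + 93/10))² = ((297/236 - 13)/(5023/10))² = ((297*(1/236) - 13)*(10/5023))² = ((297/236 - 13)*(10/5023))² = (-2771/236*10/5023)² = (-13855/592714)² = 191961025/351309885796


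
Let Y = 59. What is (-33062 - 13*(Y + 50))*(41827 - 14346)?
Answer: -947517399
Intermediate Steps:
(-33062 - 13*(Y + 50))*(41827 - 14346) = (-33062 - 13*(59 + 50))*(41827 - 14346) = (-33062 - 13*109)*27481 = (-33062 - 1417)*27481 = -34479*27481 = -947517399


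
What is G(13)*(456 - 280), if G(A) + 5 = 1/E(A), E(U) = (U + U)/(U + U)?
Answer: -704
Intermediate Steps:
E(U) = 1 (E(U) = (2*U)/((2*U)) = (2*U)*(1/(2*U)) = 1)
G(A) = -4 (G(A) = -5 + 1/1 = -5 + 1 = -4)
G(13)*(456 - 280) = -4*(456 - 280) = -4*176 = -704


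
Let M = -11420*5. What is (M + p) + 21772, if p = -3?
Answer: -35331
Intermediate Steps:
M = -57100 (M = -2855*20 = -57100)
(M + p) + 21772 = (-57100 - 3) + 21772 = -57103 + 21772 = -35331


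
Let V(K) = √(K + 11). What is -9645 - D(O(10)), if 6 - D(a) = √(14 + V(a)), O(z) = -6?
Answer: -9651 + √(14 + √5) ≈ -9647.0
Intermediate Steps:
V(K) = √(11 + K)
D(a) = 6 - √(14 + √(11 + a))
-9645 - D(O(10)) = -9645 - (6 - √(14 + √(11 - 6))) = -9645 - (6 - √(14 + √5)) = -9645 + (-6 + √(14 + √5)) = -9651 + √(14 + √5)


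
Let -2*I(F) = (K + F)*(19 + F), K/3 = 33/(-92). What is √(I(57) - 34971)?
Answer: I*√78495366/46 ≈ 192.6*I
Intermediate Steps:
K = -99/92 (K = 3*(33/(-92)) = 3*(33*(-1/92)) = 3*(-33/92) = -99/92 ≈ -1.0761)
I(F) = -(19 + F)*(-99/92 + F)/2 (I(F) = -(-99/92 + F)*(19 + F)/2 = -(19 + F)*(-99/92 + F)/2)
√(I(57) - 34971) = √((1881/184 - 1649/184*57 - ½*57²) - 34971) = √((1881/184 - 93993/184 - ½*3249) - 34971) = √((1881/184 - 93993/184 - 3249/2) - 34971) = √(-97755/46 - 34971) = √(-1706421/46) = I*√78495366/46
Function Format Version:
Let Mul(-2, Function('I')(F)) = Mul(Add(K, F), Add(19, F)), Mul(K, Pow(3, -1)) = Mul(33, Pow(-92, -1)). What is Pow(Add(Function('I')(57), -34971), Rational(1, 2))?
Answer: Mul(Rational(1, 46), I, Pow(78495366, Rational(1, 2))) ≈ Mul(192.60, I)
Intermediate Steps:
K = Rational(-99, 92) (K = Mul(3, Mul(33, Pow(-92, -1))) = Mul(3, Mul(33, Rational(-1, 92))) = Mul(3, Rational(-33, 92)) = Rational(-99, 92) ≈ -1.0761)
Function('I')(F) = Mul(Rational(-1, 2), Add(19, F), Add(Rational(-99, 92), F)) (Function('I')(F) = Mul(Rational(-1, 2), Mul(Add(Rational(-99, 92), F), Add(19, F))) = Mul(Rational(-1, 2), Mul(Add(19, F), Add(Rational(-99, 92), F))) = Mul(Rational(-1, 2), Add(19, F), Add(Rational(-99, 92), F)))
Pow(Add(Function('I')(57), -34971), Rational(1, 2)) = Pow(Add(Add(Rational(1881, 184), Mul(Rational(-1649, 184), 57), Mul(Rational(-1, 2), Pow(57, 2))), -34971), Rational(1, 2)) = Pow(Add(Add(Rational(1881, 184), Rational(-93993, 184), Mul(Rational(-1, 2), 3249)), -34971), Rational(1, 2)) = Pow(Add(Add(Rational(1881, 184), Rational(-93993, 184), Rational(-3249, 2)), -34971), Rational(1, 2)) = Pow(Add(Rational(-97755, 46), -34971), Rational(1, 2)) = Pow(Rational(-1706421, 46), Rational(1, 2)) = Mul(Rational(1, 46), I, Pow(78495366, Rational(1, 2)))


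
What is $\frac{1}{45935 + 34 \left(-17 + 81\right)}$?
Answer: $\frac{1}{48111} \approx 2.0785 \cdot 10^{-5}$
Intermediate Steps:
$\frac{1}{45935 + 34 \left(-17 + 81\right)} = \frac{1}{45935 + 34 \cdot 64} = \frac{1}{45935 + 2176} = \frac{1}{48111}$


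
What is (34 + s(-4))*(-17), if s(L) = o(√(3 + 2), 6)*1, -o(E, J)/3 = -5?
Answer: -833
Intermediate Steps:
o(E, J) = 15 (o(E, J) = -3*(-5) = 15)
s(L) = 15 (s(L) = 15*1 = 15)
(34 + s(-4))*(-17) = (34 + 15)*(-17) = 49*(-17) = -833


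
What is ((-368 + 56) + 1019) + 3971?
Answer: 4678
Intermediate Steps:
((-368 + 56) + 1019) + 3971 = (-312 + 1019) + 3971 = 707 + 3971 = 4678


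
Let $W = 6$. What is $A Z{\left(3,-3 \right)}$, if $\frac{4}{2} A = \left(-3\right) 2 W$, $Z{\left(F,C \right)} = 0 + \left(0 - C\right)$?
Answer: $-54$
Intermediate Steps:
$Z{\left(F,C \right)} = - C$ ($Z{\left(F,C \right)} = 0 - C = - C$)
$A = -18$ ($A = \frac{\left(-3\right) 2 \cdot 6}{2} = \frac{\left(-6\right) 6}{2} = \frac{1}{2} \left(-36\right) = -18$)
$A Z{\left(3,-3 \right)} = - 18 \left(\left(-1\right) \left(-3\right)\right) = \left(-18\right) 3 = -54$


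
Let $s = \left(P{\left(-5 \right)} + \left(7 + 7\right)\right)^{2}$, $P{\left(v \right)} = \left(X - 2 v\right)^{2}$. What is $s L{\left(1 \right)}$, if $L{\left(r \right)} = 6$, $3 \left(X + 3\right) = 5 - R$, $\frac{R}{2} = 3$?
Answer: $\frac{553352}{27} \approx 20495.0$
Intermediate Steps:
$R = 6$ ($R = 2 \cdot 3 = 6$)
$X = - \frac{10}{3}$ ($X = -3 + \frac{5 - 6}{3} = -3 + \frac{1}{3} \left(-1\right) = -3 - \frac{1}{3} = - \frac{10}{3} \approx -3.3333$)
$P{\left(v \right)} = \left(- \frac{10}{3} - 2 v\right)^{2}$
$s = \frac{276676}{81}$ ($s = \left(\frac{4 \left(5 + 3 \left(-5\right)\right)^{2}}{9} + \left(7 + 7\right)\right)^{2} = \left(\frac{4 \left(5 - 15\right)^{2}}{9} + 14\right)^{2} = \left(\frac{4 \left(-10\right)^{2}}{9} + 14\right)^{2} = \left(\frac{4}{9} \cdot 100 + 14\right)^{2} = \left(\frac{400}{9} + 14\right)^{2} = \left(\frac{526}{9}\right)^{2} = \frac{276676}{81} \approx 3415.8$)
$s L{\left(1 \right)} = \frac{276676}{81} \cdot 6 = \frac{553352}{27}$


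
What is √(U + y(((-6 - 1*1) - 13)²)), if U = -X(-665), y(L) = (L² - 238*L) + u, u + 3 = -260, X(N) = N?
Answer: √65202 ≈ 255.35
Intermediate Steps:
u = -263 (u = -3 - 260 = -263)
y(L) = -263 + L² - 238*L (y(L) = (L² - 238*L) - 263 = -263 + L² - 238*L)
U = 665 (U = -1*(-665) = 665)
√(U + y(((-6 - 1*1) - 13)²)) = √(665 + (-263 + (((-6 - 1*1) - 13)²)² - 238*((-6 - 1*1) - 13)²)) = √(665 + (-263 + (((-6 - 1) - 13)²)² - 238*((-6 - 1) - 13)²)) = √(665 + (-263 + ((-7 - 13)²)² - 238*(-7 - 13)²)) = √(665 + (-263 + ((-20)²)² - 238*(-20)²)) = √(665 + (-263 + 400² - 238*400)) = √(665 + (-263 + 160000 - 95200)) = √(665 + 64537) = √65202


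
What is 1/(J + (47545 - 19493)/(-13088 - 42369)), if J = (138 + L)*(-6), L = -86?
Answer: -55457/17330636 ≈ -0.0031999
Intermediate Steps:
J = -312 (J = (138 - 86)*(-6) = 52*(-6) = -312)
1/(J + (47545 - 19493)/(-13088 - 42369)) = 1/(-312 + (47545 - 19493)/(-13088 - 42369)) = 1/(-312 + 28052/(-55457)) = 1/(-312 + 28052*(-1/55457)) = 1/(-312 - 28052/55457) = 1/(-17330636/55457) = -55457/17330636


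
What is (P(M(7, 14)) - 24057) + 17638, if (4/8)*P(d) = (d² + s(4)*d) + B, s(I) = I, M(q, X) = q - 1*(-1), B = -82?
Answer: -6391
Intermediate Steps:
M(q, X) = 1 + q (M(q, X) = q + 1 = 1 + q)
P(d) = -164 + 2*d² + 8*d (P(d) = 2*((d² + 4*d) - 82) = 2*(-82 + d² + 4*d) = -164 + 2*d² + 8*d)
(P(M(7, 14)) - 24057) + 17638 = ((-164 + 2*(1 + 7)² + 8*(1 + 7)) - 24057) + 17638 = ((-164 + 2*8² + 8*8) - 24057) + 17638 = ((-164 + 2*64 + 64) - 24057) + 17638 = ((-164 + 128 + 64) - 24057) + 17638 = (28 - 24057) + 17638 = -24029 + 17638 = -6391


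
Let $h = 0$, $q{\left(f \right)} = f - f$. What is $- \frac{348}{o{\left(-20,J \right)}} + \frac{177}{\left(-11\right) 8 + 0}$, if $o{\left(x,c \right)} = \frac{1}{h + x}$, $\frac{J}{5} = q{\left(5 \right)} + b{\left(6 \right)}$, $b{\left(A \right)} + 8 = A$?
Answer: $\frac{612303}{88} \approx 6958.0$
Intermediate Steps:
$q{\left(f \right)} = 0$
$b{\left(A \right)} = -8 + A$
$J = -10$ ($J = 5 \left(0 + \left(-8 + 6\right)\right) = 5 \left(0 - 2\right) = 5 \left(-2\right) = -10$)
$o{\left(x,c \right)} = \frac{1}{x}$ ($o{\left(x,c \right)} = \frac{1}{0 + x} = \frac{1}{x}$)
$- \frac{348}{o{\left(-20,J \right)}} + \frac{177}{\left(-11\right) 8 + 0} = - \frac{348}{\frac{1}{-20}} + \frac{177}{\left(-11\right) 8 + 0} = - \frac{348}{- \frac{1}{20}} + \frac{177}{-88 + 0} = \left(-348\right) \left(-20\right) + \frac{177}{-88} = 6960 + 177 \left(- \frac{1}{88}\right) = 6960 - \frac{177}{88} = \frac{612303}{88}$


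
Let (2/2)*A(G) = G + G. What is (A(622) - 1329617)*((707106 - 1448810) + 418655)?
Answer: 429129569277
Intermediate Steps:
A(G) = 2*G (A(G) = G + G = 2*G)
(A(622) - 1329617)*((707106 - 1448810) + 418655) = (2*622 - 1329617)*((707106 - 1448810) + 418655) = (1244 - 1329617)*(-741704 + 418655) = -1328373*(-323049) = 429129569277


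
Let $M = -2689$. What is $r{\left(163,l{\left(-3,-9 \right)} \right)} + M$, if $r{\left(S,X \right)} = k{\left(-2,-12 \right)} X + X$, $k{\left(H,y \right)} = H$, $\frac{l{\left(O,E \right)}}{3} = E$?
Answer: $-2662$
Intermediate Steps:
$l{\left(O,E \right)} = 3 E$
$r{\left(S,X \right)} = - X$ ($r{\left(S,X \right)} = - 2 X + X = - X$)
$r{\left(163,l{\left(-3,-9 \right)} \right)} + M = - 3 \left(-9\right) - 2689 = \left(-1\right) \left(-27\right) - 2689 = 27 - 2689 = -2662$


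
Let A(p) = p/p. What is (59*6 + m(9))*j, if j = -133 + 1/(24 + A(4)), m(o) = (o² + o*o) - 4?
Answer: -1701888/25 ≈ -68076.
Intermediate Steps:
A(p) = 1
m(o) = -4 + 2*o² (m(o) = (o² + o²) - 4 = 2*o² - 4 = -4 + 2*o²)
j = -3324/25 (j = -133 + 1/(24 + 1) = -133 + 1/25 = -3324/25 ≈ -132.96)
(59*6 + m(9))*j = (59*6 + (-4 + 2*9²))*(-3324/25) = (354 + (-4 + 2*81))*(-3324/25) = (354 + (-4 + 162))*(-3324/25) = (354 + 158)*(-3324/25) = 512*(-3324/25) = -1701888/25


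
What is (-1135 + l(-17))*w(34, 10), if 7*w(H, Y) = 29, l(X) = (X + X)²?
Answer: 87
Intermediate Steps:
l(X) = 4*X² (l(X) = (2*X)² = 4*X²)
w(H, Y) = 29/7 (w(H, Y) = (⅐)*29 = 29/7)
(-1135 + l(-17))*w(34, 10) = (-1135 + 4*(-17)²)*(29/7) = (-1135 + 4*289)*(29/7) = (-1135 + 1156)*(29/7) = 21*(29/7) = 87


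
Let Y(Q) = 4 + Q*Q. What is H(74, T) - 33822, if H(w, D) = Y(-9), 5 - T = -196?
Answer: -33737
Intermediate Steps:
T = 201 (T = 5 - 1*(-196) = 5 + 196 = 201)
Y(Q) = 4 + Q²
H(w, D) = 85 (H(w, D) = 4 + (-9)² = 4 + 81 = 85)
H(74, T) - 33822 = 85 - 33822 = -33737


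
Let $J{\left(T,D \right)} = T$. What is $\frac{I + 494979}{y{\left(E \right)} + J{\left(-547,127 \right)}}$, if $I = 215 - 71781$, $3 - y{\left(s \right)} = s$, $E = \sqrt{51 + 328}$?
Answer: $- \frac{230336672}{295557} + \frac{423413 \sqrt{379}}{295557} \approx -751.44$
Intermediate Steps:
$E = \sqrt{379} \approx 19.468$
$y{\left(s \right)} = 3 - s$
$I = -71566$ ($I = 215 - 71781 = -71566$)
$\frac{I + 494979}{y{\left(E \right)} + J{\left(-547,127 \right)}} = \frac{-71566 + 494979}{\left(3 - \sqrt{379}\right) - 547} = \frac{423413}{-544 - \sqrt{379}}$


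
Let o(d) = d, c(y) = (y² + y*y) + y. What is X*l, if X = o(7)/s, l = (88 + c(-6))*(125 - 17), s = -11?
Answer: -10584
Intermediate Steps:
c(y) = y + 2*y² (c(y) = (y² + y²) + y = 2*y² + y = y + 2*y²)
l = 16632 (l = (88 - 6*(1 + 2*(-6)))*(125 - 17) = (88 - 6*(1 - 12))*108 = (88 - 6*(-11))*108 = (88 + 66)*108 = 154*108 = 16632)
X = -7/11 (X = 7/(-11) = 7*(-1/11) = -7/11 ≈ -0.63636)
X*l = -7/11*16632 = -10584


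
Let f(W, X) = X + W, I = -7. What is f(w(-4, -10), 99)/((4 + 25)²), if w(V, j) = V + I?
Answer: 88/841 ≈ 0.10464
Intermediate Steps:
w(V, j) = -7 + V (w(V, j) = V - 7 = -7 + V)
f(W, X) = W + X
f(w(-4, -10), 99)/((4 + 25)²) = ((-7 - 4) + 99)/((4 + 25)²) = (-11 + 99)/(29²) = 88/841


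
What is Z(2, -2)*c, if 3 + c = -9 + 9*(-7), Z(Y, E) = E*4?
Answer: 600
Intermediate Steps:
Z(Y, E) = 4*E
c = -75 (c = -3 + (-9 + 9*(-7)) = -3 + (-9 - 63) = -3 - 72 = -75)
Z(2, -2)*c = (4*(-2))*(-75) = -8*(-75) = 600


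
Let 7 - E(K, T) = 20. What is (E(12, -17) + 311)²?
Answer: 88804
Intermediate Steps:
E(K, T) = -13 (E(K, T) = 7 - 1*20 = 7 - 20 = -13)
(E(12, -17) + 311)² = (-13 + 311)² = 298² = 88804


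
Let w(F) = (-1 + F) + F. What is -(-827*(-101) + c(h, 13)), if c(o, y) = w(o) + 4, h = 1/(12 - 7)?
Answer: -417652/5 ≈ -83530.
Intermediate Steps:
h = ⅕ (h = 1/5 = ⅕ ≈ 0.20000)
w(F) = -1 + 2*F
c(o, y) = 3 + 2*o (c(o, y) = (-1 + 2*o) + 4 = 3 + 2*o)
-(-827*(-101) + c(h, 13)) = -(-827*(-101) + (3 + 2*(⅕))) = -(83527 + (3 + ⅖)) = -(83527 + 17/5) = -1*417652/5 = -417652/5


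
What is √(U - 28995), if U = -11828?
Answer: I*√40823 ≈ 202.05*I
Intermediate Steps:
√(U - 28995) = √(-11828 - 28995) = √(-40823) = I*√40823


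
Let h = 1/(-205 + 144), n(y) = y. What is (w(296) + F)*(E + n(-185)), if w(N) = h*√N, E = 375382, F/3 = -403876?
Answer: -454599190716 - 750394*√74/61 ≈ -4.5460e+11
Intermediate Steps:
F = -1211628 (F = 3*(-403876) = -1211628)
h = -1/61 (h = 1/(-61) = -1/61 ≈ -0.016393)
w(N) = -√N/61
(w(296) + F)*(E + n(-185)) = (-2*√74/61 - 1211628)*(375382 - 185) = (-2*√74/61 - 1211628)*375197 = (-1211628 - 2*√74/61)*375197 = -454599190716 - 750394*√74/61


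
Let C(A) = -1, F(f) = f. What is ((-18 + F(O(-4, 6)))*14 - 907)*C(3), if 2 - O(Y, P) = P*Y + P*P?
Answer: 1299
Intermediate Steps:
O(Y, P) = 2 - P² - P*Y (O(Y, P) = 2 - (P*Y + P*P) = 2 - (P*Y + P²) = 2 - (P² + P*Y) = 2 + (-P² - P*Y) = 2 - P² - P*Y)
((-18 + F(O(-4, 6)))*14 - 907)*C(3) = ((-18 + (2 - 1*6² - 1*6*(-4)))*14 - 907)*(-1) = ((-18 + (2 - 1*36 + 24))*14 - 907)*(-1) = ((-18 + (2 - 36 + 24))*14 - 907)*(-1) = ((-18 - 10)*14 - 907)*(-1) = (-28*14 - 907)*(-1) = (-392 - 907)*(-1) = -1299*(-1) = 1299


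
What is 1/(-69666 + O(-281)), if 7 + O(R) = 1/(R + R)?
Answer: -562/39156227 ≈ -1.4353e-5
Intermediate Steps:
O(R) = -7 + 1/(2*R) (O(R) = -7 + 1/(R + R) = -7 + 1/(2*R))
1/(-69666 + O(-281)) = 1/(-69666 + (-7 + (1/2)/(-281))) = 1/(-69666 + (-7 + (1/2)*(-1/281))) = 1/(-69666 + (-7 - 1/562)) = 1/(-69666 - 3935/562) = 1/(-39156227/562) = -562/39156227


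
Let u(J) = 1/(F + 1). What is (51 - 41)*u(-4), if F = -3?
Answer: -5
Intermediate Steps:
u(J) = -½ (u(J) = 1/(-3 + 1) = 1/(-2) = -½)
(51 - 41)*u(-4) = (51 - 41)*(-½) = 10*(-½) = -5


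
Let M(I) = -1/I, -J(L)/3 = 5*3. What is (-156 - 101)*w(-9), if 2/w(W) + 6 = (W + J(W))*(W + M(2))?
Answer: -514/507 ≈ -1.0138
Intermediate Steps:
J(L) = -45 (J(L) = -15*3 = -3*15 = -45)
w(W) = 2/(-6 + (-45 + W)*(-½ + W)) (w(W) = 2/(-6 + (W - 45)*(W - 1/2)) = 2/(-6 + (-45 + W)*(W - 1*½)) = 2/(-6 + (-45 + W)*(W - ½)) = 2/(-6 + (-45 + W)*(-½ + W)))
(-156 - 101)*w(-9) = (-156 - 101)*(4/(33 - 91*(-9) + 2*(-9)²)) = -1028/(33 + 819 + 2*81) = -1028/(33 + 819 + 162) = -1028/1014 = -257*2/507 = -514/507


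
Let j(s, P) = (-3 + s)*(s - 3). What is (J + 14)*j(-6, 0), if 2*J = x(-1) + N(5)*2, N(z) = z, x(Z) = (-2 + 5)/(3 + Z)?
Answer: 6399/4 ≈ 1599.8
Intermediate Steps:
x(Z) = 3/(3 + Z)
j(s, P) = (-3 + s)² (j(s, P) = (-3 + s)*(-3 + s) = (-3 + s)²)
J = 23/4 (J = (3/(3 - 1) + 5*2)/2 = (3/2 + 10)/2 = (½)*(23/2) = 23/4 ≈ 5.7500)
(J + 14)*j(-6, 0) = (23/4 + 14)*(-3 - 6)² = (79/4)*(-9)² = (79/4)*81 = 6399/4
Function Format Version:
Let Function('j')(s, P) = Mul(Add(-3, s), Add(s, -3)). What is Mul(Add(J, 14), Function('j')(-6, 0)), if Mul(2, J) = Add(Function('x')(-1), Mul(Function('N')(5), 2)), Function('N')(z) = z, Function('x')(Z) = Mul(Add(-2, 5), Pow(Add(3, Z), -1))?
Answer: Rational(6399, 4) ≈ 1599.8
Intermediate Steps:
Function('x')(Z) = Mul(3, Pow(Add(3, Z), -1))
Function('j')(s, P) = Pow(Add(-3, s), 2) (Function('j')(s, P) = Mul(Add(-3, s), Add(-3, s)) = Pow(Add(-3, s), 2))
J = Rational(23, 4) (J = Mul(Rational(1, 2), Add(Mul(3, Pow(Add(3, -1), -1)), Mul(5, 2))) = Mul(Rational(1, 2), Add(Mul(3, Pow(2, -1)), 10)) = Mul(Rational(1, 2), Add(Mul(3, Rational(1, 2)), 10)) = Mul(Rational(1, 2), Add(Rational(3, 2), 10)) = Mul(Rational(1, 2), Rational(23, 2)) = Rational(23, 4) ≈ 5.7500)
Mul(Add(J, 14), Function('j')(-6, 0)) = Mul(Add(Rational(23, 4), 14), Pow(Add(-3, -6), 2)) = Mul(Rational(79, 4), Pow(-9, 2)) = Mul(Rational(79, 4), 81) = Rational(6399, 4)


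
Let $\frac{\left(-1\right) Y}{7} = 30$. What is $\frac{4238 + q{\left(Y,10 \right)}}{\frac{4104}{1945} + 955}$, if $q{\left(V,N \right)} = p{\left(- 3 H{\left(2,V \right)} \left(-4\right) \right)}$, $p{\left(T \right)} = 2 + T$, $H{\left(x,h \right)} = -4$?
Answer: $\frac{8153440}{1861579} \approx 4.3799$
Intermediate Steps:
$Y = -210$ ($Y = \left(-7\right) 30 = -210$)
$q{\left(V,N \right)} = -46$ ($q{\left(V,N \right)} = 2 + \left(-3\right) \left(-4\right) \left(-4\right) = 2 + 12 \left(-4\right) = 2 - 48 = -46$)
$\frac{4238 + q{\left(Y,10 \right)}}{\frac{4104}{1945} + 955} = \frac{4238 - 46}{\frac{4104}{1945} + 955} = \frac{4192}{4104 \cdot \frac{1}{1945} + 955} = \frac{4192}{\frac{4104}{1945} + 955} = \frac{4192}{\frac{1861579}{1945}} = 4192 \cdot \frac{1945}{1861579} = \frac{8153440}{1861579}$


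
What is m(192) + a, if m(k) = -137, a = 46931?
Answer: 46794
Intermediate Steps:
m(192) + a = -137 + 46931 = 46794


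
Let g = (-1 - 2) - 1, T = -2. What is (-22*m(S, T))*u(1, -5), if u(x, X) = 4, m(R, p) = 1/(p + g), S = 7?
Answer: 44/3 ≈ 14.667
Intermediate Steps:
g = -4 (g = -3 - 1 = -4)
m(R, p) = 1/(-4 + p) (m(R, p) = 1/(p - 4) = 1/(-4 + p))
(-22*m(S, T))*u(1, -5) = -22/(-4 - 2)*4 = -22/(-6)*4 = -22*(-1/6)*4 = (11/3)*4 = 44/3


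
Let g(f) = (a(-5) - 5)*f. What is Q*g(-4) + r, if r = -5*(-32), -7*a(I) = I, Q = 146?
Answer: 18640/7 ≈ 2662.9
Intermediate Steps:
a(I) = -I/7
g(f) = -30*f/7 (g(f) = (-⅐*(-5) - 5)*f = (5/7 - 5)*f = -30*f/7)
r = 160
Q*g(-4) + r = 146*(-30/7*(-4)) + 160 = 146*(120/7) + 160 = 17520/7 + 160 = 18640/7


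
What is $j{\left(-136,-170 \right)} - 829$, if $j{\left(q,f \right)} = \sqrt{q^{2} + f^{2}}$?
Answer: $-829 + 34 \sqrt{41} \approx -611.29$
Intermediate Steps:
$j{\left(q,f \right)} = \sqrt{f^{2} + q^{2}}$
$j{\left(-136,-170 \right)} - 829 = \sqrt{\left(-170\right)^{2} + \left(-136\right)^{2}} - 829 = \sqrt{28900 + 18496} - 829 = \sqrt{47396} - 829 = 34 \sqrt{41} - 829 = -829 + 34 \sqrt{41}$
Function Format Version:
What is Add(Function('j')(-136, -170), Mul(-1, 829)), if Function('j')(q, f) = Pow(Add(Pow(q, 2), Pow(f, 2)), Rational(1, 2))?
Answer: Add(-829, Mul(34, Pow(41, Rational(1, 2)))) ≈ -611.29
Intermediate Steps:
Function('j')(q, f) = Pow(Add(Pow(f, 2), Pow(q, 2)), Rational(1, 2))
Add(Function('j')(-136, -170), Mul(-1, 829)) = Add(Pow(Add(Pow(-170, 2), Pow(-136, 2)), Rational(1, 2)), Mul(-1, 829)) = Add(Pow(Add(28900, 18496), Rational(1, 2)), -829) = Add(Pow(47396, Rational(1, 2)), -829) = Add(Mul(34, Pow(41, Rational(1, 2))), -829) = Add(-829, Mul(34, Pow(41, Rational(1, 2))))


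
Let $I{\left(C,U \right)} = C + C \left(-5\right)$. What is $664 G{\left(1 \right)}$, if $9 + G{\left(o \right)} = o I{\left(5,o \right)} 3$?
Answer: $-45816$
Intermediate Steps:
$I{\left(C,U \right)} = - 4 C$ ($I{\left(C,U \right)} = C - 5 C = - 4 C$)
$G{\left(o \right)} = -9 - 60 o$ ($G{\left(o \right)} = -9 + o \left(\left(-4\right) 5\right) 3 = -9 + o \left(-20\right) 3 = -9 + - 20 o 3 = -9 - 60 o$)
$664 G{\left(1 \right)} = 664 \left(-9 - 60\right) = 664 \left(-69\right) = -45816$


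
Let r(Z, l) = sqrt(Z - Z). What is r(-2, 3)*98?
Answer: 0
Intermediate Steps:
r(Z, l) = 0 (r(Z, l) = sqrt(0) = 0)
r(-2, 3)*98 = 0*98 = 0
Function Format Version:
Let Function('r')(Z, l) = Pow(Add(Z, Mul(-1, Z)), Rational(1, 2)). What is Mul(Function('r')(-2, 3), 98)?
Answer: 0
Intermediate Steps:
Function('r')(Z, l) = 0 (Function('r')(Z, l) = Pow(0, Rational(1, 2)) = 0)
Mul(Function('r')(-2, 3), 98) = Mul(0, 98) = 0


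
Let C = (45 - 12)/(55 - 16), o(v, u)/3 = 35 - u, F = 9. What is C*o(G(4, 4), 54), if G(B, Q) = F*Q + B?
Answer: -627/13 ≈ -48.231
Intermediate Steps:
G(B, Q) = B + 9*Q (G(B, Q) = 9*Q + B = B + 9*Q)
o(v, u) = 105 - 3*u (o(v, u) = 3*(35 - u) = 105 - 3*u)
C = 11/13 (C = 33/39 = 33*(1/39) = 11/13 ≈ 0.84615)
C*o(G(4, 4), 54) = 11*(105 - 3*54)/13 = 11*(105 - 162)/13 = (11/13)*(-57) = -627/13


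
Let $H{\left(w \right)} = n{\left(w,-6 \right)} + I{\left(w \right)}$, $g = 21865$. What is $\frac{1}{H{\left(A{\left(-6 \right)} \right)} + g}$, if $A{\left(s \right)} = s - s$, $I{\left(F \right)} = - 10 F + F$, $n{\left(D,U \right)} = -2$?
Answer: $\frac{1}{21863} \approx 4.5739 \cdot 10^{-5}$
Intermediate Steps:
$I{\left(F \right)} = - 9 F$
$A{\left(s \right)} = 0$
$H{\left(w \right)} = -2 - 9 w$
$\frac{1}{H{\left(A{\left(-6 \right)} \right)} + g} = \frac{1}{\left(-2 - 0\right) + 21865} = \frac{1}{\left(-2 + 0\right) + 21865} = \frac{1}{-2 + 21865} = \frac{1}{21863}$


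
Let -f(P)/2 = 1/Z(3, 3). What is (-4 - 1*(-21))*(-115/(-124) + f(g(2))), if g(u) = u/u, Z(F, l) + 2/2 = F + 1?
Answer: 1649/372 ≈ 4.4328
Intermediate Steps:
Z(F, l) = F (Z(F, l) = -1 + (F + 1) = -1 + (1 + F) = F)
g(u) = 1
f(P) = -⅔ (f(P) = -2/3 = -2*⅓ = -⅔)
(-4 - 1*(-21))*(-115/(-124) + f(g(2))) = (-4 - 1*(-21))*(-115/(-124) - ⅔) = (-4 + 21)*(-115*(-1/124) - ⅔) = 17*(115/124 - ⅔) = 17*(97/372) = 1649/372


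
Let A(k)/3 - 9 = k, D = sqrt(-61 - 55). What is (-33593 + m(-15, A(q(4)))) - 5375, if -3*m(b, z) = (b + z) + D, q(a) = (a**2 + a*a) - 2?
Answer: -39002 - 2*I*sqrt(29)/3 ≈ -39002.0 - 3.5901*I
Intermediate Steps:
q(a) = -2 + 2*a**2 (q(a) = (a**2 + a**2) - 2 = 2*a**2 - 2 = -2 + 2*a**2)
D = 2*I*sqrt(29) (D = sqrt(-116) = 2*I*sqrt(29) ≈ 10.77*I)
A(k) = 27 + 3*k
m(b, z) = -b/3 - z/3 - 2*I*sqrt(29)/3 (m(b, z) = -((b + z) + 2*I*sqrt(29))/3 = -(b + z + 2*I*sqrt(29))/3 = -b/3 - z/3 - 2*I*sqrt(29)/3)
(-33593 + m(-15, A(q(4)))) - 5375 = (-33593 + (-1/3*(-15) - (27 + 3*(-2 + 2*4**2))/3 - 2*I*sqrt(29)/3)) - 5375 = (-33593 + (5 - (27 + 3*(-2 + 2*16))/3 - 2*I*sqrt(29)/3)) - 5375 = (-33593 + (5 - (27 + 3*(-2 + 32))/3 - 2*I*sqrt(29)/3)) - 5375 = (-33593 + (5 - (27 + 3*30)/3 - 2*I*sqrt(29)/3)) - 5375 = (-33593 + (5 - (27 + 90)/3 - 2*I*sqrt(29)/3)) - 5375 = (-33593 + (5 - 1/3*117 - 2*I*sqrt(29)/3)) - 5375 = (-33593 + (5 - 39 - 2*I*sqrt(29)/3)) - 5375 = (-33593 + (-34 - 2*I*sqrt(29)/3)) - 5375 = (-33627 - 2*I*sqrt(29)/3) - 5375 = -39002 - 2*I*sqrt(29)/3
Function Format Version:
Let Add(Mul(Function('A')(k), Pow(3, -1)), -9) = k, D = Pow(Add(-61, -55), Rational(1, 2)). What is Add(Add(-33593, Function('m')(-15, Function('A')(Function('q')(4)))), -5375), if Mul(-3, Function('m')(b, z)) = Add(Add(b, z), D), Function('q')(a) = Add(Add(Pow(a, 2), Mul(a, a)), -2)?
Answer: Add(-39002, Mul(Rational(-2, 3), I, Pow(29, Rational(1, 2)))) ≈ Add(-39002., Mul(-3.5901, I))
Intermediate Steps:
Function('q')(a) = Add(-2, Mul(2, Pow(a, 2))) (Function('q')(a) = Add(Add(Pow(a, 2), Pow(a, 2)), -2) = Add(Mul(2, Pow(a, 2)), -2) = Add(-2, Mul(2, Pow(a, 2))))
D = Mul(2, I, Pow(29, Rational(1, 2))) (D = Pow(-116, Rational(1, 2)) = Mul(2, I, Pow(29, Rational(1, 2))) ≈ Mul(10.770, I))
Function('A')(k) = Add(27, Mul(3, k))
Function('m')(b, z) = Add(Mul(Rational(-1, 3), b), Mul(Rational(-1, 3), z), Mul(Rational(-2, 3), I, Pow(29, Rational(1, 2)))) (Function('m')(b, z) = Mul(Rational(-1, 3), Add(Add(b, z), Mul(2, I, Pow(29, Rational(1, 2))))) = Mul(Rational(-1, 3), Add(b, z, Mul(2, I, Pow(29, Rational(1, 2))))) = Add(Mul(Rational(-1, 3), b), Mul(Rational(-1, 3), z), Mul(Rational(-2, 3), I, Pow(29, Rational(1, 2)))))
Add(Add(-33593, Function('m')(-15, Function('A')(Function('q')(4)))), -5375) = Add(Add(-33593, Add(Mul(Rational(-1, 3), -15), Mul(Rational(-1, 3), Add(27, Mul(3, Add(-2, Mul(2, Pow(4, 2)))))), Mul(Rational(-2, 3), I, Pow(29, Rational(1, 2))))), -5375) = Add(Add(-33593, Add(5, Mul(Rational(-1, 3), Add(27, Mul(3, Add(-2, Mul(2, 16))))), Mul(Rational(-2, 3), I, Pow(29, Rational(1, 2))))), -5375) = Add(Add(-33593, Add(5, Mul(Rational(-1, 3), Add(27, Mul(3, Add(-2, 32)))), Mul(Rational(-2, 3), I, Pow(29, Rational(1, 2))))), -5375) = Add(Add(-33593, Add(5, Mul(Rational(-1, 3), Add(27, Mul(3, 30))), Mul(Rational(-2, 3), I, Pow(29, Rational(1, 2))))), -5375) = Add(Add(-33593, Add(5, Mul(Rational(-1, 3), Add(27, 90)), Mul(Rational(-2, 3), I, Pow(29, Rational(1, 2))))), -5375) = Add(Add(-33593, Add(5, Mul(Rational(-1, 3), 117), Mul(Rational(-2, 3), I, Pow(29, Rational(1, 2))))), -5375) = Add(Add(-33593, Add(5, -39, Mul(Rational(-2, 3), I, Pow(29, Rational(1, 2))))), -5375) = Add(Add(-33593, Add(-34, Mul(Rational(-2, 3), I, Pow(29, Rational(1, 2))))), -5375) = Add(Add(-33627, Mul(Rational(-2, 3), I, Pow(29, Rational(1, 2)))), -5375) = Add(-39002, Mul(Rational(-2, 3), I, Pow(29, Rational(1, 2))))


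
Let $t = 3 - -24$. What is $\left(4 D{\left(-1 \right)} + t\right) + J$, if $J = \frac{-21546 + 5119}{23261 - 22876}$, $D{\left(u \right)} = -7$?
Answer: $- \frac{16812}{385} \approx -43.668$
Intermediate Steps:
$t = 27$ ($t = 3 + 24 = 27$)
$J = - \frac{16427}{385} \approx -42.668$
$\left(4 D{\left(-1 \right)} + t\right) + J = \left(4 \left(-7\right) + 27\right) - \frac{16427}{385} = \left(-28 + 27\right) - \frac{16427}{385} = -1 - \frac{16427}{385} = - \frac{16812}{385}$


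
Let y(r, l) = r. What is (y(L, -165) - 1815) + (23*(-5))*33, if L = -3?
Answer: -5613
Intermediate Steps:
(y(L, -165) - 1815) + (23*(-5))*33 = (-3 - 1815) + (23*(-5))*33 = -1818 - 115*33 = -1818 - 3795 = -5613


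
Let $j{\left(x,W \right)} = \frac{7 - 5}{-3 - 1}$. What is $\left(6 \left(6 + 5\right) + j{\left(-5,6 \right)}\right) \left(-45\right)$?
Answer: $- \frac{5895}{2} \approx -2947.5$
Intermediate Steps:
$j{\left(x,W \right)} = - \frac{1}{2}$ ($j{\left(x,W \right)} = \frac{2}{-4} = 2 \left(- \frac{1}{4}\right) = - \frac{1}{2}$)
$\left(6 \left(6 + 5\right) + j{\left(-5,6 \right)}\right) \left(-45\right) = \left(6 \left(6 + 5\right) - \frac{1}{2}\right) \left(-45\right) = \left(6 \cdot 11 - \frac{1}{2}\right) \left(-45\right) = \left(66 - \frac{1}{2}\right) \left(-45\right) = \frac{131}{2} \left(-45\right) = - \frac{5895}{2}$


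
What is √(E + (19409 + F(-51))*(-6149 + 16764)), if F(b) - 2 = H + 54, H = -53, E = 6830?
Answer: √206065210 ≈ 14355.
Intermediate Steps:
F(b) = 3 (F(b) = 2 + (-53 + 54) = 2 + 1 = 3)
√(E + (19409 + F(-51))*(-6149 + 16764)) = √(6830 + (19409 + 3)*(-6149 + 16764)) = √(6830 + 19412*10615) = √(6830 + 206058380) = √206065210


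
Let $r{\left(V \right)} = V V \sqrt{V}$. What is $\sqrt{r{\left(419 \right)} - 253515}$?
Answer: $\sqrt{-253515 + 175561 \sqrt{419}} \approx 1827.6$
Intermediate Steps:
$r{\left(V \right)} = V^{\frac{5}{2}}$ ($r{\left(V \right)} = V^{2} \sqrt{V} = V^{\frac{5}{2}}$)
$\sqrt{r{\left(419 \right)} - 253515} = \sqrt{419^{\frac{5}{2}} - 253515} = \sqrt{175561 \sqrt{419} - 253515} = \sqrt{-253515 + 175561 \sqrt{419}}$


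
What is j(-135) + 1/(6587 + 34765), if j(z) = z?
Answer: -5582519/41352 ≈ -135.00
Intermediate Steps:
j(-135) + 1/(6587 + 34765) = -135 + 1/(6587 + 34765) = -135 + 1/41352 = -5582519/41352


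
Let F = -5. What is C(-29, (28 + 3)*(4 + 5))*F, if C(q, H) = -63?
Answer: 315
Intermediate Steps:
C(-29, (28 + 3)*(4 + 5))*F = -63*(-5) = 315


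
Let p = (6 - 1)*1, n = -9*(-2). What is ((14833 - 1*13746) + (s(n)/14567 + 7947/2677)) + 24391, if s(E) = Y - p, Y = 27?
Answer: 993652318445/38995859 ≈ 25481.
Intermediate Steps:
n = 18
p = 5 (p = 5*1 = 5)
s(E) = 22 (s(E) = 27 - 1*5 = 27 - 5 = 22)
((14833 - 1*13746) + (s(n)/14567 + 7947/2677)) + 24391 = ((14833 - 1*13746) + (22/14567 + 7947/2677)) + 24391 = ((14833 - 13746) + (22*(1/14567) + 7947*(1/2677))) + 24391 = (1087 + (22/14567 + 7947/2677)) + 24391 = (1087 + 115822843/38995859) + 24391 = 42504321576/38995859 + 24391 = 993652318445/38995859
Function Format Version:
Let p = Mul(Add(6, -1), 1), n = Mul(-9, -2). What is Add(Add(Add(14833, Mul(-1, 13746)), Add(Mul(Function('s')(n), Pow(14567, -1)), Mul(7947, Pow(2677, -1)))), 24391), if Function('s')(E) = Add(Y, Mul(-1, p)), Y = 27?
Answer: Rational(993652318445, 38995859) ≈ 25481.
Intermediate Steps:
n = 18
p = 5 (p = Mul(5, 1) = 5)
Function('s')(E) = 22 (Function('s')(E) = Add(27, Mul(-1, 5)) = Add(27, -5) = 22)
Add(Add(Add(14833, Mul(-1, 13746)), Add(Mul(Function('s')(n), Pow(14567, -1)), Mul(7947, Pow(2677, -1)))), 24391) = Add(Add(Add(14833, Mul(-1, 13746)), Add(Mul(22, Pow(14567, -1)), Mul(7947, Pow(2677, -1)))), 24391) = Add(Add(Add(14833, -13746), Add(Mul(22, Rational(1, 14567)), Mul(7947, Rational(1, 2677)))), 24391) = Add(Add(1087, Add(Rational(22, 14567), Rational(7947, 2677))), 24391) = Add(Add(1087, Rational(115822843, 38995859)), 24391) = Add(Rational(42504321576, 38995859), 24391) = Rational(993652318445, 38995859)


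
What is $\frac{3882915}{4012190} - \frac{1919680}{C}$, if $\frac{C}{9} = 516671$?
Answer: $\frac{2070717056897}{3731367995082} \approx 0.55495$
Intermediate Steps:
$C = 4650039$ ($C = 9 \cdot 516671 = 4650039$)
$\frac{3882915}{4012190} - \frac{1919680}{C} = \frac{3882915}{4012190} - \frac{1919680}{4650039} = 3882915 \cdot \frac{1}{4012190} - \frac{1919680}{4650039} = \frac{776583}{802438} - \frac{1919680}{4650039} = \frac{2070717056897}{3731367995082}$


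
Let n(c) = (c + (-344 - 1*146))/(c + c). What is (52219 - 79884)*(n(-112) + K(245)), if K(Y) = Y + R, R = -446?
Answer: 87781045/16 ≈ 5.4863e+6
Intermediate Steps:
K(Y) = -446 + Y (K(Y) = Y - 446 = -446 + Y)
n(c) = (-490 + c)/(2*c) (n(c) = (c + (-344 - 146))/((2*c)) = (c - 490)*(1/(2*c)) = (-490 + c)*(1/(2*c)) = (-490 + c)/(2*c))
(52219 - 79884)*(n(-112) + K(245)) = (52219 - 79884)*((½)*(-490 - 112)/(-112) + (-446 + 245)) = -27665*((½)*(-1/112)*(-602) - 201) = -27665*(43/16 - 201) = -27665*(-3173/16) = 87781045/16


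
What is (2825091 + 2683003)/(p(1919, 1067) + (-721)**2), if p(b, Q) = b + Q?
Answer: 5508094/522827 ≈ 10.535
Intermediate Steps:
p(b, Q) = Q + b
(2825091 + 2683003)/(p(1919, 1067) + (-721)**2) = (2825091 + 2683003)/((1067 + 1919) + (-721)**2) = 5508094/(2986 + 519841) = 5508094/522827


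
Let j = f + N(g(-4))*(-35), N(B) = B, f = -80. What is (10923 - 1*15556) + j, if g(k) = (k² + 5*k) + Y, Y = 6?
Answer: -4783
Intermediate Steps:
g(k) = 6 + k² + 5*k (g(k) = (k² + 5*k) + 6 = 6 + k² + 5*k)
j = -150 (j = -80 + (6 + (-4)² + 5*(-4))*(-35) = -80 + (6 + 16 - 20)*(-35) = -80 + 2*(-35) = -80 - 70 = -150)
(10923 - 1*15556) + j = (10923 - 1*15556) - 150 = (10923 - 15556) - 150 = -4633 - 150 = -4783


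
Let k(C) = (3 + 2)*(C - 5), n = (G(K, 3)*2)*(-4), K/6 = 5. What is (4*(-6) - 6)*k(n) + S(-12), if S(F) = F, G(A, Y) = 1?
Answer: 1938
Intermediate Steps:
K = 30 (K = 6*5 = 30)
n = -8 (n = (1*2)*(-4) = 2*(-4) = -8)
k(C) = -25 + 5*C (k(C) = 5*(-5 + C) = -25 + 5*C)
(4*(-6) - 6)*k(n) + S(-12) = (4*(-6) - 6)*(-25 + 5*(-8)) - 12 = (-24 - 6)*(-25 - 40) - 12 = -30*(-65) - 12 = 1950 - 12 = 1938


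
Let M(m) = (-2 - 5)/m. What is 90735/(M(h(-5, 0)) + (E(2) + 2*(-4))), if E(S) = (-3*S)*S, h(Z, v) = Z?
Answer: -151225/31 ≈ -4878.2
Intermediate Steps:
E(S) = -3*S**2
M(m) = -7/m
90735/(M(h(-5, 0)) + (E(2) + 2*(-4))) = 90735/(-7/(-5) + (-3*2**2 + 2*(-4))) = 90735/(-7*(-1/5) + (-3*4 - 8)) = 90735/(7/5 + (-12 - 8)) = 90735/(7/5 - 20) = 90735/(-93/5) = -5/93*90735 = -151225/31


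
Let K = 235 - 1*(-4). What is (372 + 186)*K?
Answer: 133362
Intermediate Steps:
K = 239 (K = 235 + 4 = 239)
(372 + 186)*K = (372 + 186)*239 = 558*239 = 133362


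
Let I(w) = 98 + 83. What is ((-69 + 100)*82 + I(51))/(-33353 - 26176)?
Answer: -2723/59529 ≈ -0.045742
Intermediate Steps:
I(w) = 181
((-69 + 100)*82 + I(51))/(-33353 - 26176) = ((-69 + 100)*82 + 181)/(-33353 - 26176) = (31*82 + 181)/(-59529) = (2542 + 181)*(-1/59529) = 2723*(-1/59529) = -2723/59529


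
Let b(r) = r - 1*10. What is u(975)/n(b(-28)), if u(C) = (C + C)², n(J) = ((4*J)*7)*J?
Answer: 950625/10108 ≈ 94.047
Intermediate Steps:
b(r) = -10 + r (b(r) = r - 10 = -10 + r)
n(J) = 28*J² (n(J) = (28*J)*J = 28*J²)
u(C) = 4*C² (u(C) = (2*C)² = 4*C²)
u(975)/n(b(-28)) = (4*975²)/((28*(-10 - 28)²)) = (4*950625)/((28*(-38)²)) = 3802500/((28*1444)) = 3802500/40432 = 3802500*(1/40432) = 950625/10108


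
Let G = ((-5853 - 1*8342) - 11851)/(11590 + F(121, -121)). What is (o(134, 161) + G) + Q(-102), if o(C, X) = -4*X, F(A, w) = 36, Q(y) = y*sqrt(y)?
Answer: -3756595/5813 - 102*I*sqrt(102) ≈ -646.24 - 1030.2*I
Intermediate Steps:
Q(y) = y**(3/2)
G = -13023/5813 (G = ((-5853 - 1*8342) - 11851)/(11590 + 36) = ((-5853 - 8342) - 11851)/11626 = (-14195 - 11851)*(1/11626) = -26046*1/11626 = -13023/5813 ≈ -2.2403)
(o(134, 161) + G) + Q(-102) = (-4*161 - 13023/5813) + (-102)**(3/2) = (-644 - 13023/5813) - 102*I*sqrt(102) = -3756595/5813 - 102*I*sqrt(102)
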